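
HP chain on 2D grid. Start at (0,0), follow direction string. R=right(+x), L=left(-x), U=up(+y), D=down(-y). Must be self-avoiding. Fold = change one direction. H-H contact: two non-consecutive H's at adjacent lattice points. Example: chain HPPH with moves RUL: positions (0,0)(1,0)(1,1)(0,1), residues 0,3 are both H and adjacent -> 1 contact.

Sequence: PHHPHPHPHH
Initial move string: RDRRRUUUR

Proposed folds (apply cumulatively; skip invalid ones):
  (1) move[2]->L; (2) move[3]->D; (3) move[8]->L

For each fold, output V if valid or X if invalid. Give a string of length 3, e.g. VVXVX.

Answer: XVV

Derivation:
Initial: RDRRRUUUR -> [(0, 0), (1, 0), (1, -1), (2, -1), (3, -1), (4, -1), (4, 0), (4, 1), (4, 2), (5, 2)]
Fold 1: move[2]->L => RDLRRUUUR INVALID (collision), skipped
Fold 2: move[3]->D => RDRDRUUUR VALID
Fold 3: move[8]->L => RDRDRUUUL VALID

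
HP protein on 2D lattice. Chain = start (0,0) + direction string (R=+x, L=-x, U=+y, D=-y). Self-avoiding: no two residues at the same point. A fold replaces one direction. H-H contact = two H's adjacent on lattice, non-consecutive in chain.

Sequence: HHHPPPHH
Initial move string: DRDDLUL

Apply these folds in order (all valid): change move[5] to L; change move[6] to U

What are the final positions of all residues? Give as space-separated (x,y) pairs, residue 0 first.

Initial moves: DRDDLUL
Fold: move[5]->L => DRDDLLL (positions: [(0, 0), (0, -1), (1, -1), (1, -2), (1, -3), (0, -3), (-1, -3), (-2, -3)])
Fold: move[6]->U => DRDDLLU (positions: [(0, 0), (0, -1), (1, -1), (1, -2), (1, -3), (0, -3), (-1, -3), (-1, -2)])

Answer: (0,0) (0,-1) (1,-1) (1,-2) (1,-3) (0,-3) (-1,-3) (-1,-2)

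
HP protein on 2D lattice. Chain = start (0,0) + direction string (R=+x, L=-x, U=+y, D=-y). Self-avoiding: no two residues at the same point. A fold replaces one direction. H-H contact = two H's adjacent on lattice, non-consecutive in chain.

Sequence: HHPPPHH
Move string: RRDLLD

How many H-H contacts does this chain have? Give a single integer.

Answer: 1

Derivation:
Positions: [(0, 0), (1, 0), (2, 0), (2, -1), (1, -1), (0, -1), (0, -2)]
H-H contact: residue 0 @(0,0) - residue 5 @(0, -1)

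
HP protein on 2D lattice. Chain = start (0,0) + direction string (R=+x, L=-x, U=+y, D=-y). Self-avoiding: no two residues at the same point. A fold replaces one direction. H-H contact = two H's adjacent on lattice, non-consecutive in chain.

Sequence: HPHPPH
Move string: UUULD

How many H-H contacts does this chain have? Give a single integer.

Positions: [(0, 0), (0, 1), (0, 2), (0, 3), (-1, 3), (-1, 2)]
H-H contact: residue 2 @(0,2) - residue 5 @(-1, 2)

Answer: 1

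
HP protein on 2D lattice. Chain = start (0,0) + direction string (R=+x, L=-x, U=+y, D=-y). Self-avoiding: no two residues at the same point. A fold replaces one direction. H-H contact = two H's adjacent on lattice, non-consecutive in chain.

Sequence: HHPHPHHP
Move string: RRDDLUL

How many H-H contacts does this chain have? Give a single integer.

Answer: 2

Derivation:
Positions: [(0, 0), (1, 0), (2, 0), (2, -1), (2, -2), (1, -2), (1, -1), (0, -1)]
H-H contact: residue 1 @(1,0) - residue 6 @(1, -1)
H-H contact: residue 3 @(2,-1) - residue 6 @(1, -1)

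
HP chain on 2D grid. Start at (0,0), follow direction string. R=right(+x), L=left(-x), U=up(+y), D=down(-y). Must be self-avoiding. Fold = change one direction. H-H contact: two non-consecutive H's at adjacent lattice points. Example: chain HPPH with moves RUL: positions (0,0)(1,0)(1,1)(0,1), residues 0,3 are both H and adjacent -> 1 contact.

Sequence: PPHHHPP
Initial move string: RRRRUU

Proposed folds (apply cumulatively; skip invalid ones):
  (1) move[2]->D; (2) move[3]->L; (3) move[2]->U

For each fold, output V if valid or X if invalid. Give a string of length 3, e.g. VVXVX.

Answer: VXV

Derivation:
Initial: RRRRUU -> [(0, 0), (1, 0), (2, 0), (3, 0), (4, 0), (4, 1), (4, 2)]
Fold 1: move[2]->D => RRDRUU VALID
Fold 2: move[3]->L => RRDLUU INVALID (collision), skipped
Fold 3: move[2]->U => RRURUU VALID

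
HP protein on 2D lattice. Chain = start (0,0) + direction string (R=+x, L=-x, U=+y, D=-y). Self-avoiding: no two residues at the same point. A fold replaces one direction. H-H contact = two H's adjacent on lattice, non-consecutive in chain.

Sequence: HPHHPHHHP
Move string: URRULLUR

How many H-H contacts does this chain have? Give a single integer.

Positions: [(0, 0), (0, 1), (1, 1), (2, 1), (2, 2), (1, 2), (0, 2), (0, 3), (1, 3)]
H-H contact: residue 2 @(1,1) - residue 5 @(1, 2)

Answer: 1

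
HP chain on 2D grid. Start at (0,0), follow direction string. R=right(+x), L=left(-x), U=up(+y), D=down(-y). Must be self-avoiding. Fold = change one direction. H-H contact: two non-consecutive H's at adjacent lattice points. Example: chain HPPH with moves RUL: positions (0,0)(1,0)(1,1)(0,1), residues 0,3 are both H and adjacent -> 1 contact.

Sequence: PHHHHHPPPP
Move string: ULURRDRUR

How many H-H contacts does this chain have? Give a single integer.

Positions: [(0, 0), (0, 1), (-1, 1), (-1, 2), (0, 2), (1, 2), (1, 1), (2, 1), (2, 2), (3, 2)]
H-H contact: residue 1 @(0,1) - residue 4 @(0, 2)

Answer: 1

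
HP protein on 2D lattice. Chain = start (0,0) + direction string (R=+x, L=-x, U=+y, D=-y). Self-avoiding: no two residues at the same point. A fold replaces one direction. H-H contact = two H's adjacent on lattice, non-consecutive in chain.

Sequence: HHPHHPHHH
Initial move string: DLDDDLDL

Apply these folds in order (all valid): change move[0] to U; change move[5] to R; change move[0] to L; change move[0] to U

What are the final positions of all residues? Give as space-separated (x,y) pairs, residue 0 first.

Initial moves: DLDDDLDL
Fold: move[0]->U => ULDDDLDL (positions: [(0, 0), (0, 1), (-1, 1), (-1, 0), (-1, -1), (-1, -2), (-2, -2), (-2, -3), (-3, -3)])
Fold: move[5]->R => ULDDDRDL (positions: [(0, 0), (0, 1), (-1, 1), (-1, 0), (-1, -1), (-1, -2), (0, -2), (0, -3), (-1, -3)])
Fold: move[0]->L => LLDDDRDL (positions: [(0, 0), (-1, 0), (-2, 0), (-2, -1), (-2, -2), (-2, -3), (-1, -3), (-1, -4), (-2, -4)])
Fold: move[0]->U => ULDDDRDL (positions: [(0, 0), (0, 1), (-1, 1), (-1, 0), (-1, -1), (-1, -2), (0, -2), (0, -3), (-1, -3)])

Answer: (0,0) (0,1) (-1,1) (-1,0) (-1,-1) (-1,-2) (0,-2) (0,-3) (-1,-3)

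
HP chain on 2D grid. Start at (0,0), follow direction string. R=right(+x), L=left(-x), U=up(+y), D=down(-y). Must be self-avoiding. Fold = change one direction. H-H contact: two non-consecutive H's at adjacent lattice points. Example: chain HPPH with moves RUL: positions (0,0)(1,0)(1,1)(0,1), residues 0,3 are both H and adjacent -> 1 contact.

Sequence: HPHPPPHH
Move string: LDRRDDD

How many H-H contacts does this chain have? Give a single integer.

Positions: [(0, 0), (-1, 0), (-1, -1), (0, -1), (1, -1), (1, -2), (1, -3), (1, -4)]
No H-H contacts found.

Answer: 0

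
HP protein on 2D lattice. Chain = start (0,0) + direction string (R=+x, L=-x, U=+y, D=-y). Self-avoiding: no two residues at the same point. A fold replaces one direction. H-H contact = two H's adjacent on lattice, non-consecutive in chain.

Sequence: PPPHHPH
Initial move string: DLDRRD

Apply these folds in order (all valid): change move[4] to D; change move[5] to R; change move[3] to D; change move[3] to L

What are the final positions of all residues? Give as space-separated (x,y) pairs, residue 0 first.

Answer: (0,0) (0,-1) (-1,-1) (-1,-2) (-2,-2) (-2,-3) (-1,-3)

Derivation:
Initial moves: DLDRRD
Fold: move[4]->D => DLDRDD (positions: [(0, 0), (0, -1), (-1, -1), (-1, -2), (0, -2), (0, -3), (0, -4)])
Fold: move[5]->R => DLDRDR (positions: [(0, 0), (0, -1), (-1, -1), (-1, -2), (0, -2), (0, -3), (1, -3)])
Fold: move[3]->D => DLDDDR (positions: [(0, 0), (0, -1), (-1, -1), (-1, -2), (-1, -3), (-1, -4), (0, -4)])
Fold: move[3]->L => DLDLDR (positions: [(0, 0), (0, -1), (-1, -1), (-1, -2), (-2, -2), (-2, -3), (-1, -3)])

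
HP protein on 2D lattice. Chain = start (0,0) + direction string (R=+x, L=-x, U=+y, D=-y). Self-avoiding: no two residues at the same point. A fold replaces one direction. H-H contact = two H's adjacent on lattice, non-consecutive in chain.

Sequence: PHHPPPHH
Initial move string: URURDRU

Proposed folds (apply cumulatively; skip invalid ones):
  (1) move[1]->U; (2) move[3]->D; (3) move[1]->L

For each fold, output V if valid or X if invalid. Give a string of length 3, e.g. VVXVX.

Initial: URURDRU -> [(0, 0), (0, 1), (1, 1), (1, 2), (2, 2), (2, 1), (3, 1), (3, 2)]
Fold 1: move[1]->U => UUURDRU VALID
Fold 2: move[3]->D => UUUDDRU INVALID (collision), skipped
Fold 3: move[1]->L => ULURDRU INVALID (collision), skipped

Answer: VXX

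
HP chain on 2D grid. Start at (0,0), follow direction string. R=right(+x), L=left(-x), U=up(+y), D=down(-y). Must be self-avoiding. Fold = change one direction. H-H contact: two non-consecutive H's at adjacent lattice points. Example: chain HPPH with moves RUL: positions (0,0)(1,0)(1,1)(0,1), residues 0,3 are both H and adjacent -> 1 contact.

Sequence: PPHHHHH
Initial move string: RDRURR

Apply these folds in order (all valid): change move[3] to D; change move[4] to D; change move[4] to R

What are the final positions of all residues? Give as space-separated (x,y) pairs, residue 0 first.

Answer: (0,0) (1,0) (1,-1) (2,-1) (2,-2) (3,-2) (4,-2)

Derivation:
Initial moves: RDRURR
Fold: move[3]->D => RDRDRR (positions: [(0, 0), (1, 0), (1, -1), (2, -1), (2, -2), (3, -2), (4, -2)])
Fold: move[4]->D => RDRDDR (positions: [(0, 0), (1, 0), (1, -1), (2, -1), (2, -2), (2, -3), (3, -3)])
Fold: move[4]->R => RDRDRR (positions: [(0, 0), (1, 0), (1, -1), (2, -1), (2, -2), (3, -2), (4, -2)])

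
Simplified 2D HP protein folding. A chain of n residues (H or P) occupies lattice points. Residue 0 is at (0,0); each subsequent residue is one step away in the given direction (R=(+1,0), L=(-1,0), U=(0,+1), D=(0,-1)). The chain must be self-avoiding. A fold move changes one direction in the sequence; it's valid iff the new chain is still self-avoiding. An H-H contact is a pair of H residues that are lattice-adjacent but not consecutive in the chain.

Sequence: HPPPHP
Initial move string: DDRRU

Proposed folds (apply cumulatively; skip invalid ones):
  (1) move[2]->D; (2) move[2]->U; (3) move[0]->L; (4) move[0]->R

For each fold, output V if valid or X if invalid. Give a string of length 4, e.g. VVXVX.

Answer: VXVV

Derivation:
Initial: DDRRU -> [(0, 0), (0, -1), (0, -2), (1, -2), (2, -2), (2, -1)]
Fold 1: move[2]->D => DDDRU VALID
Fold 2: move[2]->U => DDURU INVALID (collision), skipped
Fold 3: move[0]->L => LDDRU VALID
Fold 4: move[0]->R => RDDRU VALID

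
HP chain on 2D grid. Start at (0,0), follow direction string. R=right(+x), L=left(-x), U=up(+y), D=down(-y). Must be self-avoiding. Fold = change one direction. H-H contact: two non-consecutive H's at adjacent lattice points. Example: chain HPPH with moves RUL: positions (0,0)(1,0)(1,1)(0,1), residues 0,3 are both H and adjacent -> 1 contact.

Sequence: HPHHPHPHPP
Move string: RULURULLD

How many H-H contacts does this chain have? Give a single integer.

Answer: 2

Derivation:
Positions: [(0, 0), (1, 0), (1, 1), (0, 1), (0, 2), (1, 2), (1, 3), (0, 3), (-1, 3), (-1, 2)]
H-H contact: residue 0 @(0,0) - residue 3 @(0, 1)
H-H contact: residue 2 @(1,1) - residue 5 @(1, 2)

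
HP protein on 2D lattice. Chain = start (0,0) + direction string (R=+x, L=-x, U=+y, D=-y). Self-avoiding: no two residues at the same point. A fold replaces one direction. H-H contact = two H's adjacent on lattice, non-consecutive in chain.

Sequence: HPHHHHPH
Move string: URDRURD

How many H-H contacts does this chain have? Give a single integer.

Positions: [(0, 0), (0, 1), (1, 1), (1, 0), (2, 0), (2, 1), (3, 1), (3, 0)]
H-H contact: residue 0 @(0,0) - residue 3 @(1, 0)
H-H contact: residue 2 @(1,1) - residue 5 @(2, 1)
H-H contact: residue 4 @(2,0) - residue 7 @(3, 0)

Answer: 3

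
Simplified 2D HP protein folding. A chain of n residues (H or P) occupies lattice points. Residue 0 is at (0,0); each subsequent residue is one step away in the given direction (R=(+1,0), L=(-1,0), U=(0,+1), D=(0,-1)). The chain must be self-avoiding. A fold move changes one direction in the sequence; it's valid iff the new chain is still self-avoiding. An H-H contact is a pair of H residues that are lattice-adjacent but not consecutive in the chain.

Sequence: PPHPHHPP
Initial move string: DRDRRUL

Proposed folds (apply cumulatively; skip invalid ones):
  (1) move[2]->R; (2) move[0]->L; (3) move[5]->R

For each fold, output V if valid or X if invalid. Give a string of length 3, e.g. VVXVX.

Answer: VXX

Derivation:
Initial: DRDRRUL -> [(0, 0), (0, -1), (1, -1), (1, -2), (2, -2), (3, -2), (3, -1), (2, -1)]
Fold 1: move[2]->R => DRRRRUL VALID
Fold 2: move[0]->L => LRRRRUL INVALID (collision), skipped
Fold 3: move[5]->R => DRRRRRL INVALID (collision), skipped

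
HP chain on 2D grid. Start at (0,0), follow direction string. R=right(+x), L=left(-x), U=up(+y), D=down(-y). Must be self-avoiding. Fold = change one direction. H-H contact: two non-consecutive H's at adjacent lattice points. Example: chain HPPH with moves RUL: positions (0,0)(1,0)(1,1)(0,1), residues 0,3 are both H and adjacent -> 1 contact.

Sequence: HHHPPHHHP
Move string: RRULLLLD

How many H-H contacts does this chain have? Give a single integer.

Answer: 1

Derivation:
Positions: [(0, 0), (1, 0), (2, 0), (2, 1), (1, 1), (0, 1), (-1, 1), (-2, 1), (-2, 0)]
H-H contact: residue 0 @(0,0) - residue 5 @(0, 1)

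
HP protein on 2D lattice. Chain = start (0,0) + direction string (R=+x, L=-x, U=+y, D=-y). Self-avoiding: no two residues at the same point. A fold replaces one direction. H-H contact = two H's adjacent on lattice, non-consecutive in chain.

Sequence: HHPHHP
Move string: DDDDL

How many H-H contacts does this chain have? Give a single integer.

Answer: 0

Derivation:
Positions: [(0, 0), (0, -1), (0, -2), (0, -3), (0, -4), (-1, -4)]
No H-H contacts found.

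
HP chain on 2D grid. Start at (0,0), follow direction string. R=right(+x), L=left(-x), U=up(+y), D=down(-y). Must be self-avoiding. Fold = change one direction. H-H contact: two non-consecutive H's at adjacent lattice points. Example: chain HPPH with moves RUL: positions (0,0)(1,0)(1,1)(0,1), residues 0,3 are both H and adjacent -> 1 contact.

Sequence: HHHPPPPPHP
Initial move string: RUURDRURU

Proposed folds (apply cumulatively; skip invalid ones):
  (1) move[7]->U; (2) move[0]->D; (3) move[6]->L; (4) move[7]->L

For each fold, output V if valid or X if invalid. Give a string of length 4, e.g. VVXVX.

Initial: RUURDRURU -> [(0, 0), (1, 0), (1, 1), (1, 2), (2, 2), (2, 1), (3, 1), (3, 2), (4, 2), (4, 3)]
Fold 1: move[7]->U => RUURDRUUU VALID
Fold 2: move[0]->D => DUURDRUUU INVALID (collision), skipped
Fold 3: move[6]->L => RUURDRLUU INVALID (collision), skipped
Fold 4: move[7]->L => RUURDRULU INVALID (collision), skipped

Answer: VXXX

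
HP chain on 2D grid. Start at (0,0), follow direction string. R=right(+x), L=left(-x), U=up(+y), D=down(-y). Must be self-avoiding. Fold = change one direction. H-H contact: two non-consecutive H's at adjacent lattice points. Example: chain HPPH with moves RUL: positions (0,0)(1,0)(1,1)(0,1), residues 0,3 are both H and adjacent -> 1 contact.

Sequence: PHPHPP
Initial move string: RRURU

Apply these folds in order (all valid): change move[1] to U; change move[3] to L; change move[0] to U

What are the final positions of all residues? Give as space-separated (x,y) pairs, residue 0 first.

Answer: (0,0) (0,1) (0,2) (0,3) (-1,3) (-1,4)

Derivation:
Initial moves: RRURU
Fold: move[1]->U => RUURU (positions: [(0, 0), (1, 0), (1, 1), (1, 2), (2, 2), (2, 3)])
Fold: move[3]->L => RUULU (positions: [(0, 0), (1, 0), (1, 1), (1, 2), (0, 2), (0, 3)])
Fold: move[0]->U => UUULU (positions: [(0, 0), (0, 1), (0, 2), (0, 3), (-1, 3), (-1, 4)])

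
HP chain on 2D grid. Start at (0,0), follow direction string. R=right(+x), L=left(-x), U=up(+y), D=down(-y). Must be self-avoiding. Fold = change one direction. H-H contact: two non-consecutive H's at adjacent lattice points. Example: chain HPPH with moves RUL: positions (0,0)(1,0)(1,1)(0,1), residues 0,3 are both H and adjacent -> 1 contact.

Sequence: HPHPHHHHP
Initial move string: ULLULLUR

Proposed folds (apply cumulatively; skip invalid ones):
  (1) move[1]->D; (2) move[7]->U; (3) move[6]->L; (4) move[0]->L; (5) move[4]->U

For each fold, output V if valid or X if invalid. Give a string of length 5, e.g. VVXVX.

Answer: XVVVV

Derivation:
Initial: ULLULLUR -> [(0, 0), (0, 1), (-1, 1), (-2, 1), (-2, 2), (-3, 2), (-4, 2), (-4, 3), (-3, 3)]
Fold 1: move[1]->D => UDLULLUR INVALID (collision), skipped
Fold 2: move[7]->U => ULLULLUU VALID
Fold 3: move[6]->L => ULLULLLU VALID
Fold 4: move[0]->L => LLLULLLU VALID
Fold 5: move[4]->U => LLLUULLU VALID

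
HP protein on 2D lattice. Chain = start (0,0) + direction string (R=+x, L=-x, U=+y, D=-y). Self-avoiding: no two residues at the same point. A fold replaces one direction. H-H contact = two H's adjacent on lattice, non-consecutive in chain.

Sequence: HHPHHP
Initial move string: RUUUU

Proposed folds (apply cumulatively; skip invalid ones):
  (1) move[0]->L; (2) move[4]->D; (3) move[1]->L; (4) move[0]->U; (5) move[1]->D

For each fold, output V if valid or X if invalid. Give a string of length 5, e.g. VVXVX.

Answer: VXVVX

Derivation:
Initial: RUUUU -> [(0, 0), (1, 0), (1, 1), (1, 2), (1, 3), (1, 4)]
Fold 1: move[0]->L => LUUUU VALID
Fold 2: move[4]->D => LUUUD INVALID (collision), skipped
Fold 3: move[1]->L => LLUUU VALID
Fold 4: move[0]->U => ULUUU VALID
Fold 5: move[1]->D => UDUUU INVALID (collision), skipped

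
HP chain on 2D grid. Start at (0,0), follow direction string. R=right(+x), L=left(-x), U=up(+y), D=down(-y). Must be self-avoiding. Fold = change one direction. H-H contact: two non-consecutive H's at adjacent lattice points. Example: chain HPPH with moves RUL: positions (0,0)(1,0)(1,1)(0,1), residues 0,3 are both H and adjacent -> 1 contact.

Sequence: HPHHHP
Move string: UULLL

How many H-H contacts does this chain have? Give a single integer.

Positions: [(0, 0), (0, 1), (0, 2), (-1, 2), (-2, 2), (-3, 2)]
No H-H contacts found.

Answer: 0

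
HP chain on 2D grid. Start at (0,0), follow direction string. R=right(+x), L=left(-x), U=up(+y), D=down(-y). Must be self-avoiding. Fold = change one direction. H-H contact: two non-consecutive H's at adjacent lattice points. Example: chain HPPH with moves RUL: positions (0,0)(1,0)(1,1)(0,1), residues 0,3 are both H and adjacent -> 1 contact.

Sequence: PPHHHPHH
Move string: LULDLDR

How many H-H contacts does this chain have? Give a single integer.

Answer: 1

Derivation:
Positions: [(0, 0), (-1, 0), (-1, 1), (-2, 1), (-2, 0), (-3, 0), (-3, -1), (-2, -1)]
H-H contact: residue 4 @(-2,0) - residue 7 @(-2, -1)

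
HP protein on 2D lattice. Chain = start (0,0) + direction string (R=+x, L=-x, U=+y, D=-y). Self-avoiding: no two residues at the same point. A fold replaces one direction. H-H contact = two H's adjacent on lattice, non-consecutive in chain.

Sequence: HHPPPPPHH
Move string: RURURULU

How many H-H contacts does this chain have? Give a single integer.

Answer: 0

Derivation:
Positions: [(0, 0), (1, 0), (1, 1), (2, 1), (2, 2), (3, 2), (3, 3), (2, 3), (2, 4)]
No H-H contacts found.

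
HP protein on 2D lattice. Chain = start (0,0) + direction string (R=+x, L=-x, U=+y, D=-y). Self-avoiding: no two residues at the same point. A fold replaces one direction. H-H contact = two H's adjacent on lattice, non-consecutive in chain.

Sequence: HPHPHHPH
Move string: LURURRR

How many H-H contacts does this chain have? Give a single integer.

Positions: [(0, 0), (-1, 0), (-1, 1), (0, 1), (0, 2), (1, 2), (2, 2), (3, 2)]
No H-H contacts found.

Answer: 0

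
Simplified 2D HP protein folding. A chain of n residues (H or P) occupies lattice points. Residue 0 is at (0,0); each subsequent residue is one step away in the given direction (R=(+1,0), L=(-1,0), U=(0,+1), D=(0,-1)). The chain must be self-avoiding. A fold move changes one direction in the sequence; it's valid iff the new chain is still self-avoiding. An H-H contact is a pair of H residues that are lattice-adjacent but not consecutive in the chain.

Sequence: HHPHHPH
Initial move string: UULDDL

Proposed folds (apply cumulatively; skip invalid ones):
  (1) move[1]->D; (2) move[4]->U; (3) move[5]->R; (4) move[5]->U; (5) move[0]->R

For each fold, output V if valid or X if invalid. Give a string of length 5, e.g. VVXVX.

Initial: UULDDL -> [(0, 0), (0, 1), (0, 2), (-1, 2), (-1, 1), (-1, 0), (-2, 0)]
Fold 1: move[1]->D => UDLDDL INVALID (collision), skipped
Fold 2: move[4]->U => UULDUL INVALID (collision), skipped
Fold 3: move[5]->R => UULDDR INVALID (collision), skipped
Fold 4: move[5]->U => UULDDU INVALID (collision), skipped
Fold 5: move[0]->R => RULDDL INVALID (collision), skipped

Answer: XXXXX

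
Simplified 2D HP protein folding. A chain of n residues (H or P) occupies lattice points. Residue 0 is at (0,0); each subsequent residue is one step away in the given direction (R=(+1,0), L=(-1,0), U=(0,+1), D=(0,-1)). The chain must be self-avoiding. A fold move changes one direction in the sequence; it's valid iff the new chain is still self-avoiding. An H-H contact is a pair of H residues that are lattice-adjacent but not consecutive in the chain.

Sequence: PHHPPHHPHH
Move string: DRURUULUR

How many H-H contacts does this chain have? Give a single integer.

Answer: 1

Derivation:
Positions: [(0, 0), (0, -1), (1, -1), (1, 0), (2, 0), (2, 1), (2, 2), (1, 2), (1, 3), (2, 3)]
H-H contact: residue 6 @(2,2) - residue 9 @(2, 3)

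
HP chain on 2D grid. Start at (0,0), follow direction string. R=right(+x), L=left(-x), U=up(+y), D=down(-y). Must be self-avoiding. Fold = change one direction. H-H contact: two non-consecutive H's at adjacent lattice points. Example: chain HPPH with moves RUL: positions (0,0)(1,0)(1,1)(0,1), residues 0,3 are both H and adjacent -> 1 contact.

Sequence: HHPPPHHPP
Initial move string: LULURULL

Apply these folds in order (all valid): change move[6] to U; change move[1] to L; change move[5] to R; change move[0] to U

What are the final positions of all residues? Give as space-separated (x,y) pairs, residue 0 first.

Answer: (0,0) (0,1) (-1,1) (-2,1) (-2,2) (-1,2) (0,2) (0,3) (-1,3)

Derivation:
Initial moves: LULURULL
Fold: move[6]->U => LULURUUL (positions: [(0, 0), (-1, 0), (-1, 1), (-2, 1), (-2, 2), (-1, 2), (-1, 3), (-1, 4), (-2, 4)])
Fold: move[1]->L => LLLURUUL (positions: [(0, 0), (-1, 0), (-2, 0), (-3, 0), (-3, 1), (-2, 1), (-2, 2), (-2, 3), (-3, 3)])
Fold: move[5]->R => LLLURRUL (positions: [(0, 0), (-1, 0), (-2, 0), (-3, 0), (-3, 1), (-2, 1), (-1, 1), (-1, 2), (-2, 2)])
Fold: move[0]->U => ULLURRUL (positions: [(0, 0), (0, 1), (-1, 1), (-2, 1), (-2, 2), (-1, 2), (0, 2), (0, 3), (-1, 3)])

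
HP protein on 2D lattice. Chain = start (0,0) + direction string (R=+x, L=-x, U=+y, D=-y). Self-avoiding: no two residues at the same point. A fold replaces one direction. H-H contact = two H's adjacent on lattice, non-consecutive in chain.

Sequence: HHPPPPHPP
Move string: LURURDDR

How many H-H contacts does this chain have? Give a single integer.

Positions: [(0, 0), (-1, 0), (-1, 1), (0, 1), (0, 2), (1, 2), (1, 1), (1, 0), (2, 0)]
No H-H contacts found.

Answer: 0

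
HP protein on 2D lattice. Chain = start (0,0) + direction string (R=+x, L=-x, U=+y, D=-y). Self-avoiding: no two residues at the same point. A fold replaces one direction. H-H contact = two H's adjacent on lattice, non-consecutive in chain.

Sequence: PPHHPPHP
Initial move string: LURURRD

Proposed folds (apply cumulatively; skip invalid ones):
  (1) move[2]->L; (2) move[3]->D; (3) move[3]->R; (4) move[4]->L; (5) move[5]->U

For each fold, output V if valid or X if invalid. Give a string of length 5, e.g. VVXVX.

Initial: LURURRD -> [(0, 0), (-1, 0), (-1, 1), (0, 1), (0, 2), (1, 2), (2, 2), (2, 1)]
Fold 1: move[2]->L => LULURRD VALID
Fold 2: move[3]->D => LULDRRD INVALID (collision), skipped
Fold 3: move[3]->R => LULRRRD INVALID (collision), skipped
Fold 4: move[4]->L => LULULRD INVALID (collision), skipped
Fold 5: move[5]->U => LULURUD INVALID (collision), skipped

Answer: VXXXX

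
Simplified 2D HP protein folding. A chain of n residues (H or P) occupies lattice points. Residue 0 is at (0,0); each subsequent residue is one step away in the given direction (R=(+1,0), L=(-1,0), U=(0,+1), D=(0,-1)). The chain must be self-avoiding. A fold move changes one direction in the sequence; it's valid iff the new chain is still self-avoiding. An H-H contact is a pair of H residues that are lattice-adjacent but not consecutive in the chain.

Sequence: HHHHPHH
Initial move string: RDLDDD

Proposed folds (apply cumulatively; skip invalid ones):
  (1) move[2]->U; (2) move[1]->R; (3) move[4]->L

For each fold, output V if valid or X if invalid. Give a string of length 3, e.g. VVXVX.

Initial: RDLDDD -> [(0, 0), (1, 0), (1, -1), (0, -1), (0, -2), (0, -3), (0, -4)]
Fold 1: move[2]->U => RDUDDD INVALID (collision), skipped
Fold 2: move[1]->R => RRLDDD INVALID (collision), skipped
Fold 3: move[4]->L => RDLDLD VALID

Answer: XXV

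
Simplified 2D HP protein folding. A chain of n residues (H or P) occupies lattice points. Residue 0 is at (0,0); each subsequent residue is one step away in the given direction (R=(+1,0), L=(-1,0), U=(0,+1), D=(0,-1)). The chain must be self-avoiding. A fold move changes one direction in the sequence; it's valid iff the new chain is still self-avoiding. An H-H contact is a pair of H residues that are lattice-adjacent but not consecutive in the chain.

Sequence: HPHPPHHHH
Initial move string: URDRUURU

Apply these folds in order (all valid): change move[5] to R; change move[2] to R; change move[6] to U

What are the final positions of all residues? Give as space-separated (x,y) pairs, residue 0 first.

Initial moves: URDRUURU
Fold: move[5]->R => URDRURRU (positions: [(0, 0), (0, 1), (1, 1), (1, 0), (2, 0), (2, 1), (3, 1), (4, 1), (4, 2)])
Fold: move[2]->R => URRRURRU (positions: [(0, 0), (0, 1), (1, 1), (2, 1), (3, 1), (3, 2), (4, 2), (5, 2), (5, 3)])
Fold: move[6]->U => URRRURUU (positions: [(0, 0), (0, 1), (1, 1), (2, 1), (3, 1), (3, 2), (4, 2), (4, 3), (4, 4)])

Answer: (0,0) (0,1) (1,1) (2,1) (3,1) (3,2) (4,2) (4,3) (4,4)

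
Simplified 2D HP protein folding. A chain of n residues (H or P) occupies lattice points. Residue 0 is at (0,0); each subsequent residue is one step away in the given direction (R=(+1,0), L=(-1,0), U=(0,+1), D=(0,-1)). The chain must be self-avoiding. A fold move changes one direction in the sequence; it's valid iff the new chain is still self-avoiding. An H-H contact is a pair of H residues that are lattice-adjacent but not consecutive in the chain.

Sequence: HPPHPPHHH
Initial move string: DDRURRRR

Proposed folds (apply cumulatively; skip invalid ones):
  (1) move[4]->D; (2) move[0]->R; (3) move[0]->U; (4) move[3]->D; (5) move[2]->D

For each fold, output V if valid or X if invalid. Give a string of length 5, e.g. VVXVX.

Initial: DDRURRRR -> [(0, 0), (0, -1), (0, -2), (1, -2), (1, -1), (2, -1), (3, -1), (4, -1), (5, -1)]
Fold 1: move[4]->D => DDRUDRRR INVALID (collision), skipped
Fold 2: move[0]->R => RDRURRRR VALID
Fold 3: move[0]->U => UDRURRRR INVALID (collision), skipped
Fold 4: move[3]->D => RDRDRRRR VALID
Fold 5: move[2]->D => RDDDRRRR VALID

Answer: XVXVV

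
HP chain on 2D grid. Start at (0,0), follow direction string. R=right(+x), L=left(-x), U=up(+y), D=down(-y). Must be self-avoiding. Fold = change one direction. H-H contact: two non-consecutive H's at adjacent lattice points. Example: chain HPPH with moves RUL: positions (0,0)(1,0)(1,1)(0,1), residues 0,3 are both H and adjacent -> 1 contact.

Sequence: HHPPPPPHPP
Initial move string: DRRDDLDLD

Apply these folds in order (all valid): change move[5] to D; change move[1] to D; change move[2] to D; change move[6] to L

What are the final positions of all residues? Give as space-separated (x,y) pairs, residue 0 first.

Answer: (0,0) (0,-1) (0,-2) (0,-3) (0,-4) (0,-5) (0,-6) (-1,-6) (-2,-6) (-2,-7)

Derivation:
Initial moves: DRRDDLDLD
Fold: move[5]->D => DRRDDDDLD (positions: [(0, 0), (0, -1), (1, -1), (2, -1), (2, -2), (2, -3), (2, -4), (2, -5), (1, -5), (1, -6)])
Fold: move[1]->D => DDRDDDDLD (positions: [(0, 0), (0, -1), (0, -2), (1, -2), (1, -3), (1, -4), (1, -5), (1, -6), (0, -6), (0, -7)])
Fold: move[2]->D => DDDDDDDLD (positions: [(0, 0), (0, -1), (0, -2), (0, -3), (0, -4), (0, -5), (0, -6), (0, -7), (-1, -7), (-1, -8)])
Fold: move[6]->L => DDDDDDLLD (positions: [(0, 0), (0, -1), (0, -2), (0, -3), (0, -4), (0, -5), (0, -6), (-1, -6), (-2, -6), (-2, -7)])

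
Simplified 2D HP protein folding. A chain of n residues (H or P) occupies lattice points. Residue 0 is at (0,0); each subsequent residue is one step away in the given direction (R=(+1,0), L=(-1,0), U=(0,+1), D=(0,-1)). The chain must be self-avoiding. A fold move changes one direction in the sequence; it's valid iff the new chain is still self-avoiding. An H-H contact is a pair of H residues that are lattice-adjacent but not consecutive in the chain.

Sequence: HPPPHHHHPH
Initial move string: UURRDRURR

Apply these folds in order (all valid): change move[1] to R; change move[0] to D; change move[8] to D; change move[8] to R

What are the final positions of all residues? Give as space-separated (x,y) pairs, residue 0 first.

Answer: (0,0) (0,-1) (1,-1) (2,-1) (3,-1) (3,-2) (4,-2) (4,-1) (5,-1) (6,-1)

Derivation:
Initial moves: UURRDRURR
Fold: move[1]->R => URRRDRURR (positions: [(0, 0), (0, 1), (1, 1), (2, 1), (3, 1), (3, 0), (4, 0), (4, 1), (5, 1), (6, 1)])
Fold: move[0]->D => DRRRDRURR (positions: [(0, 0), (0, -1), (1, -1), (2, -1), (3, -1), (3, -2), (4, -2), (4, -1), (5, -1), (6, -1)])
Fold: move[8]->D => DRRRDRURD (positions: [(0, 0), (0, -1), (1, -1), (2, -1), (3, -1), (3, -2), (4, -2), (4, -1), (5, -1), (5, -2)])
Fold: move[8]->R => DRRRDRURR (positions: [(0, 0), (0, -1), (1, -1), (2, -1), (3, -1), (3, -2), (4, -2), (4, -1), (5, -1), (6, -1)])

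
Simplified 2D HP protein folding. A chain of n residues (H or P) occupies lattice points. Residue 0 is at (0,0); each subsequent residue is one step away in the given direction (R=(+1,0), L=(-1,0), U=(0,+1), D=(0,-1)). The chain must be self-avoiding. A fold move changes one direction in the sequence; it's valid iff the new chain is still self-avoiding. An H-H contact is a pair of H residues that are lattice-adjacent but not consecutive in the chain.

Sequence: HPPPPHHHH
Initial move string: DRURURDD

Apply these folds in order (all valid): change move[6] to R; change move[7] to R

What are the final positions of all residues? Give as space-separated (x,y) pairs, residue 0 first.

Initial moves: DRURURDD
Fold: move[6]->R => DRURURRD (positions: [(0, 0), (0, -1), (1, -1), (1, 0), (2, 0), (2, 1), (3, 1), (4, 1), (4, 0)])
Fold: move[7]->R => DRURURRR (positions: [(0, 0), (0, -1), (1, -1), (1, 0), (2, 0), (2, 1), (3, 1), (4, 1), (5, 1)])

Answer: (0,0) (0,-1) (1,-1) (1,0) (2,0) (2,1) (3,1) (4,1) (5,1)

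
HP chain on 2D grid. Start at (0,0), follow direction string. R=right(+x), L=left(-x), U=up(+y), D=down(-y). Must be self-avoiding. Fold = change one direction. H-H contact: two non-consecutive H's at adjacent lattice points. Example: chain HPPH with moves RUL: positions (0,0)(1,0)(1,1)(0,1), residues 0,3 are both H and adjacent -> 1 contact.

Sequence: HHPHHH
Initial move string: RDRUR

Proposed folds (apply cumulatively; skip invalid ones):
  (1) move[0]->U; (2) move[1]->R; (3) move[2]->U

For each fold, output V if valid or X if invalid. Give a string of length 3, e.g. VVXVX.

Answer: XVV

Derivation:
Initial: RDRUR -> [(0, 0), (1, 0), (1, -1), (2, -1), (2, 0), (3, 0)]
Fold 1: move[0]->U => UDRUR INVALID (collision), skipped
Fold 2: move[1]->R => RRRUR VALID
Fold 3: move[2]->U => RRUUR VALID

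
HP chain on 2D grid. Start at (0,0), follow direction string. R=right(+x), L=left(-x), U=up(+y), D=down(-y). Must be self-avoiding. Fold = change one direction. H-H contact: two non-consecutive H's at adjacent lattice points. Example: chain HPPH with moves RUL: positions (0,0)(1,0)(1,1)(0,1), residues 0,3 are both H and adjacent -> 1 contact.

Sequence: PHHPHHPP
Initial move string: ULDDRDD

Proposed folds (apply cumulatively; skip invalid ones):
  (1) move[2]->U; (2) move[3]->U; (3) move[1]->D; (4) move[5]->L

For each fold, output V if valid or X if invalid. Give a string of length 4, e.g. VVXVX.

Answer: XXXX

Derivation:
Initial: ULDDRDD -> [(0, 0), (0, 1), (-1, 1), (-1, 0), (-1, -1), (0, -1), (0, -2), (0, -3)]
Fold 1: move[2]->U => ULUDRDD INVALID (collision), skipped
Fold 2: move[3]->U => ULDURDD INVALID (collision), skipped
Fold 3: move[1]->D => UDDDRDD INVALID (collision), skipped
Fold 4: move[5]->L => ULDDRLD INVALID (collision), skipped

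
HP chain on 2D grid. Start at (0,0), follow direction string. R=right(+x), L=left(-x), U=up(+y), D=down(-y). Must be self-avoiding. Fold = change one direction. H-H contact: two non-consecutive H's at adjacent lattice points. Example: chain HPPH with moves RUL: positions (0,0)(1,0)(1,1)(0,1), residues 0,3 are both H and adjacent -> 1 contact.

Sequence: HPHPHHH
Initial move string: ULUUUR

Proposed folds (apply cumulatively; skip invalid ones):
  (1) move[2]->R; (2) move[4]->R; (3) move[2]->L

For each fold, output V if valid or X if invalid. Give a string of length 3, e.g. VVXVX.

Answer: XVV

Derivation:
Initial: ULUUUR -> [(0, 0), (0, 1), (-1, 1), (-1, 2), (-1, 3), (-1, 4), (0, 4)]
Fold 1: move[2]->R => ULRUUR INVALID (collision), skipped
Fold 2: move[4]->R => ULUURR VALID
Fold 3: move[2]->L => ULLURR VALID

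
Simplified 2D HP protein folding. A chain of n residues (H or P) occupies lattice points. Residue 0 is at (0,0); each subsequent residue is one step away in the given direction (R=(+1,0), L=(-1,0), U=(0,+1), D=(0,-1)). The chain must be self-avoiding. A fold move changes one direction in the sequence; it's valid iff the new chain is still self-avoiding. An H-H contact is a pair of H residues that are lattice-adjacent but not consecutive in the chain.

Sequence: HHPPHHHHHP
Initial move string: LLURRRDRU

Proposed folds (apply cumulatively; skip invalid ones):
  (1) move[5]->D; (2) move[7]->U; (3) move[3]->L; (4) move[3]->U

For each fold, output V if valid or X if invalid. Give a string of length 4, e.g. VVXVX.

Initial: LLURRRDRU -> [(0, 0), (-1, 0), (-2, 0), (-2, 1), (-1, 1), (0, 1), (1, 1), (1, 0), (2, 0), (2, 1)]
Fold 1: move[5]->D => LLURRDDRU INVALID (collision), skipped
Fold 2: move[7]->U => LLURRRDUU INVALID (collision), skipped
Fold 3: move[3]->L => LLULRRDRU INVALID (collision), skipped
Fold 4: move[3]->U => LLUURRDRU VALID

Answer: XXXV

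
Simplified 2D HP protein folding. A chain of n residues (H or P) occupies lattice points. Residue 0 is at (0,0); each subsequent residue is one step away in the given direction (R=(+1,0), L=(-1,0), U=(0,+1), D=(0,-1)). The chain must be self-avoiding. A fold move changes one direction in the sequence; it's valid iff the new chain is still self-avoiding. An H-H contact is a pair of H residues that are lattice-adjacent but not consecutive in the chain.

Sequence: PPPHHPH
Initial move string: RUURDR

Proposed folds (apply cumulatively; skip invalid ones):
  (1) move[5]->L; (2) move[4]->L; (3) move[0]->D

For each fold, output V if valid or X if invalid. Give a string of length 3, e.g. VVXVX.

Initial: RUURDR -> [(0, 0), (1, 0), (1, 1), (1, 2), (2, 2), (2, 1), (3, 1)]
Fold 1: move[5]->L => RUURDL INVALID (collision), skipped
Fold 2: move[4]->L => RUURLR INVALID (collision), skipped
Fold 3: move[0]->D => DUURDR INVALID (collision), skipped

Answer: XXX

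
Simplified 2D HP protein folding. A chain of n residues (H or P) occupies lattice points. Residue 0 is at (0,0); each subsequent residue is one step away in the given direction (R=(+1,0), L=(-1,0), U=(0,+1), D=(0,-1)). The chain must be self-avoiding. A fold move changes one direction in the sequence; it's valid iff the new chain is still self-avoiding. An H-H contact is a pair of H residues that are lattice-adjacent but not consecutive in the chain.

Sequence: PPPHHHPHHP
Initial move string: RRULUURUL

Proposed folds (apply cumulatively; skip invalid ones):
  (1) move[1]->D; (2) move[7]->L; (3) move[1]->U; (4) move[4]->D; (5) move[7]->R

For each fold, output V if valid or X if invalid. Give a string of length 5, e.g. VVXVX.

Answer: XXVXX

Derivation:
Initial: RRULUURUL -> [(0, 0), (1, 0), (2, 0), (2, 1), (1, 1), (1, 2), (1, 3), (2, 3), (2, 4), (1, 4)]
Fold 1: move[1]->D => RDULUURUL INVALID (collision), skipped
Fold 2: move[7]->L => RRULUURLL INVALID (collision), skipped
Fold 3: move[1]->U => RUULUURUL VALID
Fold 4: move[4]->D => RUULDURUL INVALID (collision), skipped
Fold 5: move[7]->R => RUULUURRL INVALID (collision), skipped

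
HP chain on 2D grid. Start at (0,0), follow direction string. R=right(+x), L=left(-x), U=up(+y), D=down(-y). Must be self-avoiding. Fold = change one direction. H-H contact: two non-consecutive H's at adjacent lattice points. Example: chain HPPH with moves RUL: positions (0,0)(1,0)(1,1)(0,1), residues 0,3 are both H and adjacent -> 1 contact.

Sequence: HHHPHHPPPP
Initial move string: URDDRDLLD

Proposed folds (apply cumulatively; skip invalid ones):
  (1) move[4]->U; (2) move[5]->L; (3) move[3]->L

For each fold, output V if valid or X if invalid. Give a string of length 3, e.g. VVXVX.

Answer: XXX

Derivation:
Initial: URDDRDLLD -> [(0, 0), (0, 1), (1, 1), (1, 0), (1, -1), (2, -1), (2, -2), (1, -2), (0, -2), (0, -3)]
Fold 1: move[4]->U => URDDUDLLD INVALID (collision), skipped
Fold 2: move[5]->L => URDDRLLLD INVALID (collision), skipped
Fold 3: move[3]->L => URDLRDLLD INVALID (collision), skipped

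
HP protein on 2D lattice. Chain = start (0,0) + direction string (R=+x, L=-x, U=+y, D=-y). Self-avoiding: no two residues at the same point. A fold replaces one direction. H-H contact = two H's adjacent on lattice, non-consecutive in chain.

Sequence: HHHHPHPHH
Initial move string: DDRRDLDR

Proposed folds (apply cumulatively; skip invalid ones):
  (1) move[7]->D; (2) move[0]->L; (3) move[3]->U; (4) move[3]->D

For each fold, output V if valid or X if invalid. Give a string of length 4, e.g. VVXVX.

Initial: DDRRDLDR -> [(0, 0), (0, -1), (0, -2), (1, -2), (2, -2), (2, -3), (1, -3), (1, -4), (2, -4)]
Fold 1: move[7]->D => DDRRDLDD VALID
Fold 2: move[0]->L => LDRRDLDD VALID
Fold 3: move[3]->U => LDRUDLDD INVALID (collision), skipped
Fold 4: move[3]->D => LDRDDLDD VALID

Answer: VVXV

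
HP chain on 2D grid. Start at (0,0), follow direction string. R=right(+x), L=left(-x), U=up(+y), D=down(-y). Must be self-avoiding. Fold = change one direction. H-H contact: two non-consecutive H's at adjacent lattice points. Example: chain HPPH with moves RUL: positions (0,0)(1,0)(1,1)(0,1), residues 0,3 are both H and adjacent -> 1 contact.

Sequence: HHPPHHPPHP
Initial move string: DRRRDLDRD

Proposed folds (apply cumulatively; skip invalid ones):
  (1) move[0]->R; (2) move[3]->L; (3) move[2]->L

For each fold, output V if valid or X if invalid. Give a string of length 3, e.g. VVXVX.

Initial: DRRRDLDRD -> [(0, 0), (0, -1), (1, -1), (2, -1), (3, -1), (3, -2), (2, -2), (2, -3), (3, -3), (3, -4)]
Fold 1: move[0]->R => RRRRDLDRD VALID
Fold 2: move[3]->L => RRRLDLDRD INVALID (collision), skipped
Fold 3: move[2]->L => RRLRDLDRD INVALID (collision), skipped

Answer: VXX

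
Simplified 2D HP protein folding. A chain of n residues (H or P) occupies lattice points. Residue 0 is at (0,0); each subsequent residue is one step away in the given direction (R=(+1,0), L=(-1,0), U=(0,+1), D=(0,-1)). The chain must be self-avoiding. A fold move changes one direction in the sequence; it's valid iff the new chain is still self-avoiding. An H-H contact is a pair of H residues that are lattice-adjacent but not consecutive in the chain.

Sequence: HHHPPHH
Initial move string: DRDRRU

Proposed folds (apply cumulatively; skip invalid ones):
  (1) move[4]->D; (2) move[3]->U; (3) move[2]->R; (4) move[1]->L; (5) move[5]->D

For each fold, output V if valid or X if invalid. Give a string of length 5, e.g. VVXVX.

Answer: XXVXV

Derivation:
Initial: DRDRRU -> [(0, 0), (0, -1), (1, -1), (1, -2), (2, -2), (3, -2), (3, -1)]
Fold 1: move[4]->D => DRDRDU INVALID (collision), skipped
Fold 2: move[3]->U => DRDURU INVALID (collision), skipped
Fold 3: move[2]->R => DRRRRU VALID
Fold 4: move[1]->L => DLRRRU INVALID (collision), skipped
Fold 5: move[5]->D => DRRRRD VALID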